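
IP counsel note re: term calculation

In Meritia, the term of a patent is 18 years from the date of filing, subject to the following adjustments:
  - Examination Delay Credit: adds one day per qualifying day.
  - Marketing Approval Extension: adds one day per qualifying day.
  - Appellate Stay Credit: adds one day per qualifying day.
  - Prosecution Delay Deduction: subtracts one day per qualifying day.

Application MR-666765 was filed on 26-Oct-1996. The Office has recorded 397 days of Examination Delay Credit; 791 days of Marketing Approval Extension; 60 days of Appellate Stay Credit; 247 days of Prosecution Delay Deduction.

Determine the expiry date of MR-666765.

2017-07-23

Base term: filing date + 18 years → 26 October 2014.
Examination Delay Credit: +397 days → 27 November 2015.
Marketing Approval Extension: +791 days → 26 January 2018.
Appellate Stay Credit: +60 days → 27 March 2018.
Prosecution Delay Deduction: −247 days → 23 July 2017.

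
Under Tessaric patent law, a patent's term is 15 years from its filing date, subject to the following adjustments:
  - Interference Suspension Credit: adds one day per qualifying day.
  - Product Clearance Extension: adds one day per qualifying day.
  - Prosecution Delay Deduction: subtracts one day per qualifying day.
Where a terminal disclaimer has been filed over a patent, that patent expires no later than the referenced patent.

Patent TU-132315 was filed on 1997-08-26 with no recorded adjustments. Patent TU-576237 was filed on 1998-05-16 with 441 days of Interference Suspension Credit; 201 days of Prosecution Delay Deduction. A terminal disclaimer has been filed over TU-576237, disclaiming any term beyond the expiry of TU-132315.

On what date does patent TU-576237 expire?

August 26, 2012

Natural term of TU-576237:
  Base: filing + 15 years → 16 May 2013.
  Interference Suspension Credit: +441 days → 31 July 2014.
  Prosecution Delay Deduction: −201 days → 11 January 2014.
Expiry of referenced patent TU-132315:
  Base: filing + 15 years → 26 August 2012.
Terminal disclaimer: TU-576237 expires on the earlier of 11 January 2014 and 26 August 2012.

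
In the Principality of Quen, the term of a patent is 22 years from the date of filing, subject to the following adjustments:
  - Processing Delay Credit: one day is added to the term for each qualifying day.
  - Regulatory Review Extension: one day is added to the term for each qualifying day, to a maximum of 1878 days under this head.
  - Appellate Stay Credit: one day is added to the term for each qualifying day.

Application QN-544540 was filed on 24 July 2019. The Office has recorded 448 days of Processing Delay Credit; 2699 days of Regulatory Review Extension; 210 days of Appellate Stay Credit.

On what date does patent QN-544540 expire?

Base term: filing date + 22 years → 24 July 2041.
Processing Delay Credit: +448 days → 15 October 2042.
Regulatory Review Extension: 2699 days claimed exceeds the 1878-day cap, so +1878 days → 6 December 2047.
Appellate Stay Credit: +210 days → 3 July 2048.

2048-07-03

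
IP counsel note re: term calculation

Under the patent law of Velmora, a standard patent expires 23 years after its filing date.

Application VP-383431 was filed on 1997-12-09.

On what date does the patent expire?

2020-12-09

Filing date + 23 years → 9 December 2020.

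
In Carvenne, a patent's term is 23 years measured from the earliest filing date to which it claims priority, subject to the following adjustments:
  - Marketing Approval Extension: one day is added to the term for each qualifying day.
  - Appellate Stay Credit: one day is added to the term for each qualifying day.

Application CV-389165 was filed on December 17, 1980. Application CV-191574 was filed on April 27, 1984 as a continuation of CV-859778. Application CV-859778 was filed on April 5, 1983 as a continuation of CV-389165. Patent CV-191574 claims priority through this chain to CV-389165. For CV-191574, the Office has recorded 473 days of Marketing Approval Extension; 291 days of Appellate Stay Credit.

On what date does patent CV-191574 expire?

2006-01-19

Earliest priority filing: 17 December 1980.
Base term: 17 December 1980 + 23 years → 17 December 2003.
Marketing Approval Extension: +473 days → 3 April 2005.
Appellate Stay Credit: +291 days → 19 January 2006.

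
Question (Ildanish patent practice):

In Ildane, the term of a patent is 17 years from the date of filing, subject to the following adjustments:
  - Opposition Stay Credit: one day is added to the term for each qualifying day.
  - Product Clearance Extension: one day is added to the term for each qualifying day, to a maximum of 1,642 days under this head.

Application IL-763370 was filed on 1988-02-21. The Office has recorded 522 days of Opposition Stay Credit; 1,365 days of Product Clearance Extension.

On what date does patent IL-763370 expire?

Base term: filing date + 17 years → 21 February 2005.
Opposition Stay Credit: +522 days → 28 July 2006.
Product Clearance Extension: 1365 days (within the 1642-day cap) → +1365 days → 23 April 2010.

April 23, 2010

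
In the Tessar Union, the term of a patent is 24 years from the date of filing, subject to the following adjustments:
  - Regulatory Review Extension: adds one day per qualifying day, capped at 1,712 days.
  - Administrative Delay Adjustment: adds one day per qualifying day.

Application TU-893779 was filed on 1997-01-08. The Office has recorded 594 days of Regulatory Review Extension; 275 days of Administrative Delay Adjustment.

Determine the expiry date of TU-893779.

Base term: filing date + 24 years → 8 January 2021.
Regulatory Review Extension: 594 days (within the 1712-day cap) → +594 days → 25 August 2022.
Administrative Delay Adjustment: +275 days → 27 May 2023.

2023-05-27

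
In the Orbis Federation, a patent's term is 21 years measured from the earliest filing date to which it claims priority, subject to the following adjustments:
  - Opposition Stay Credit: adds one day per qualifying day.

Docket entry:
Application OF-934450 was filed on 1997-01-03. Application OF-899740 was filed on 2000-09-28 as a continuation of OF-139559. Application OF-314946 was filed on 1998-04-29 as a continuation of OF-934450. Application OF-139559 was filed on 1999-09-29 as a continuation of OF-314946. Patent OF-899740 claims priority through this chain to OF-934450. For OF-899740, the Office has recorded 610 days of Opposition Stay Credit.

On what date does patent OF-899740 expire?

September 5, 2019

Earliest priority filing: 3 January 1997.
Base term: 3 January 1997 + 21 years → 3 January 2018.
Opposition Stay Credit: +610 days → 5 September 2019.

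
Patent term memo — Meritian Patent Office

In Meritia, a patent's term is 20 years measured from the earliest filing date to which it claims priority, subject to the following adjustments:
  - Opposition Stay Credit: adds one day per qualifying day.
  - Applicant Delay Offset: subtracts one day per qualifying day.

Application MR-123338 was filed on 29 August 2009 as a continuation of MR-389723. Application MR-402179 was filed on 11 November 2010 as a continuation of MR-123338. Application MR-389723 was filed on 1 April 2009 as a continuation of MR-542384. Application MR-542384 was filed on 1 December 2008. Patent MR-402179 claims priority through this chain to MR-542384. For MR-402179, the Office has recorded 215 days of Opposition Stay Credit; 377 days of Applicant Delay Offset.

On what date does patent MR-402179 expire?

Earliest priority filing: 1 December 2008.
Base term: 1 December 2008 + 20 years → 1 December 2028.
Opposition Stay Credit: +215 days → 4 July 2029.
Applicant Delay Offset: −377 days → 22 June 2028.

2028-06-22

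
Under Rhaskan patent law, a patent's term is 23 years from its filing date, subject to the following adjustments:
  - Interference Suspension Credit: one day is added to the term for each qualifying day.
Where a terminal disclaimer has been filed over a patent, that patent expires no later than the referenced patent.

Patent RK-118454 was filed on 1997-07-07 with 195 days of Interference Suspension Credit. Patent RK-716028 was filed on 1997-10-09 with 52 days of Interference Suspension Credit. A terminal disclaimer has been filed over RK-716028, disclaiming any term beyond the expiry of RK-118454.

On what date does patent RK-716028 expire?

2020-11-30

Natural term of RK-716028:
  Base: filing + 23 years → 9 October 2020.
  Interference Suspension Credit: +52 days → 30 November 2020.
Expiry of referenced patent RK-118454:
  Base: filing + 23 years → 7 July 2020.
  Interference Suspension Credit: +195 days → 18 January 2021.
Terminal disclaimer: RK-716028 expires on the earlier of 30 November 2020 and 18 January 2021.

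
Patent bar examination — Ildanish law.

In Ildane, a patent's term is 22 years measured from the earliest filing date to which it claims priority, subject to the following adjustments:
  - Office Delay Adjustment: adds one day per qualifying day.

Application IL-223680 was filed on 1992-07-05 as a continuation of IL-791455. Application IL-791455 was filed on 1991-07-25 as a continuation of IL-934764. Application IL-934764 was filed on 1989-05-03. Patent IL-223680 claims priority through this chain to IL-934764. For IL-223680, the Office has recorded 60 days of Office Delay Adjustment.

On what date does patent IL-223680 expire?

July 2, 2011

Earliest priority filing: 3 May 1989.
Base term: 3 May 1989 + 22 years → 3 May 2011.
Office Delay Adjustment: +60 days → 2 July 2011.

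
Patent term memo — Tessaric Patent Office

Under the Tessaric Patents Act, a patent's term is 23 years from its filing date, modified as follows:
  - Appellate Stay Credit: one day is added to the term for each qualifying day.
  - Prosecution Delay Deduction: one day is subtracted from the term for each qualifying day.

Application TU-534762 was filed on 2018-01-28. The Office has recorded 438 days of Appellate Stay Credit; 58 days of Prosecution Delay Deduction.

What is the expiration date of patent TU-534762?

2042-02-12

Base term: filing date + 23 years → 28 January 2041.
Appellate Stay Credit: +438 days → 11 April 2042.
Prosecution Delay Deduction: −58 days → 12 February 2042.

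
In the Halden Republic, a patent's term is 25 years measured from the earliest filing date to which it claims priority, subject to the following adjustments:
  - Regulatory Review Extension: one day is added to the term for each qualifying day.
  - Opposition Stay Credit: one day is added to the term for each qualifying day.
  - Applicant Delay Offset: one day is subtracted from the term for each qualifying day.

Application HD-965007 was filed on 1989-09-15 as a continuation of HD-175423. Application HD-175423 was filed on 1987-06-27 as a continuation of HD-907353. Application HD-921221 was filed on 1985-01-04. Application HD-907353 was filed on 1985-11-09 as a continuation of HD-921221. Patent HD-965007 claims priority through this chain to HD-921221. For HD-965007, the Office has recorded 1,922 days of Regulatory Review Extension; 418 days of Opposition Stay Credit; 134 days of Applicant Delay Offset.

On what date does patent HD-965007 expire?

Earliest priority filing: 4 January 1985.
Base term: 4 January 1985 + 25 years → 4 January 2010.
Regulatory Review Extension: +1922 days → 10 April 2015.
Opposition Stay Credit: +418 days → 1 June 2016.
Applicant Delay Offset: −134 days → 19 January 2016.

2016-01-19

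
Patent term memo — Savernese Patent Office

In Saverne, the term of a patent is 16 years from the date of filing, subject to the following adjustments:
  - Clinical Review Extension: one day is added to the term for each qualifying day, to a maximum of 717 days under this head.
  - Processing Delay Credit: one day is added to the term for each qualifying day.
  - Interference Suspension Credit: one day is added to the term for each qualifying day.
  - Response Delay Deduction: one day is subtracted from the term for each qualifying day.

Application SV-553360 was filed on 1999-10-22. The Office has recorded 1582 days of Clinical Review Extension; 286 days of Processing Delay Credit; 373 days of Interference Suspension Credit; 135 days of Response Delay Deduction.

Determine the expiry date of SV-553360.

Base term: filing date + 16 years → 22 October 2015.
Clinical Review Extension: 1582 days claimed exceeds the 717-day cap, so +717 days → 8 October 2017.
Processing Delay Credit: +286 days → 21 July 2018.
Interference Suspension Credit: +373 days → 29 July 2019.
Response Delay Deduction: −135 days → 16 March 2019.

March 16, 2019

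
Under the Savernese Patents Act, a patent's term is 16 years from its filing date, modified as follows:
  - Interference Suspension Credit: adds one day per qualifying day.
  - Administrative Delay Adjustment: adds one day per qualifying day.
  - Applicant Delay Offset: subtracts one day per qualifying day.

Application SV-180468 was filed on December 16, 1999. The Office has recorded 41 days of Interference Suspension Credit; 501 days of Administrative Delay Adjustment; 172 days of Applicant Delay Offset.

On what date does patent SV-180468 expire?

2016-12-20

Base term: filing date + 16 years → 16 December 2015.
Interference Suspension Credit: +41 days → 26 January 2016.
Administrative Delay Adjustment: +501 days → 10 June 2017.
Applicant Delay Offset: −172 days → 20 December 2016.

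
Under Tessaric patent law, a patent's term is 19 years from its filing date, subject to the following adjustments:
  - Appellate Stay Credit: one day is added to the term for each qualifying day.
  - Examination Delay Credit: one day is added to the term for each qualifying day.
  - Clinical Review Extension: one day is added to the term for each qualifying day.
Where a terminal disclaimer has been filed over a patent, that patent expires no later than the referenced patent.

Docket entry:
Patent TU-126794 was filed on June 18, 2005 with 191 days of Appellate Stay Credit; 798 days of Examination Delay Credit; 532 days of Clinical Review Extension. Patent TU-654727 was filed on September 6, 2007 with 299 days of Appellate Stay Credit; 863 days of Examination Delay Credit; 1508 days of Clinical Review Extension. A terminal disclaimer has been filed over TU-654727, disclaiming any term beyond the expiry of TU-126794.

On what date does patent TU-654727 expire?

Natural term of TU-654727:
  Base: filing + 19 years → 6 September 2026.
  Appellate Stay Credit: +299 days → 2 July 2027.
  Examination Delay Credit: +863 days → 11 November 2029.
  Clinical Review Extension: +1508 days → 28 December 2033.
Expiry of referenced patent TU-126794:
  Base: filing + 19 years → 18 June 2024.
  Appellate Stay Credit: +191 days → 26 December 2024.
  Examination Delay Credit: +798 days → 4 March 2027.
  Clinical Review Extension: +532 days → 17 August 2028.
Terminal disclaimer: TU-654727 expires on the earlier of 28 December 2033 and 17 August 2028.

August 17, 2028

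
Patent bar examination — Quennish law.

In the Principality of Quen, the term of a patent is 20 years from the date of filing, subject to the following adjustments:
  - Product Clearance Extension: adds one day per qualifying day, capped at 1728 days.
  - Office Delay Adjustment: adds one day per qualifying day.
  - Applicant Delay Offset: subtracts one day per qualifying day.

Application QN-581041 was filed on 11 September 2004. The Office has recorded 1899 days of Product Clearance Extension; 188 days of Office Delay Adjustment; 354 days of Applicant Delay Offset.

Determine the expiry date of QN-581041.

Base term: filing date + 20 years → 11 September 2024.
Product Clearance Extension: 1899 days claimed exceeds the 1728-day cap, so +1728 days → 5 June 2029.
Office Delay Adjustment: +188 days → 10 December 2029.
Applicant Delay Offset: −354 days → 21 December 2028.

2028-12-21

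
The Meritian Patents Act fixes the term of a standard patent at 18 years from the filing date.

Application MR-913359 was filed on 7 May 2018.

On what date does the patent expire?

May 7, 2036

Filing date + 18 years → 7 May 2036.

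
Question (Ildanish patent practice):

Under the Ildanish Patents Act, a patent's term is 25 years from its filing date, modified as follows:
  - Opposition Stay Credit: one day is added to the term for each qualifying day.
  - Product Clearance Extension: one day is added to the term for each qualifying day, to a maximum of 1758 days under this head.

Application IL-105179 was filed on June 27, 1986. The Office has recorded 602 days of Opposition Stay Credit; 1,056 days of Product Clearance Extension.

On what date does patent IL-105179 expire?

Base term: filing date + 25 years → 27 June 2011.
Opposition Stay Credit: +602 days → 18 February 2013.
Product Clearance Extension: 1056 days (within the 1758-day cap) → +1056 days → 10 January 2016.

2016-01-10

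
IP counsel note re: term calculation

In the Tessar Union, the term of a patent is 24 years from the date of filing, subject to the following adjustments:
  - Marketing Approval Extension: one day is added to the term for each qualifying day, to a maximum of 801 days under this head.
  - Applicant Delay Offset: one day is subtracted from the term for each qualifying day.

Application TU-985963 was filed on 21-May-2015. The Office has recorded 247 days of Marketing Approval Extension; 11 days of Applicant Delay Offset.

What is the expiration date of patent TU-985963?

Base term: filing date + 24 years → 21 May 2039.
Marketing Approval Extension: 247 days (within the 801-day cap) → +247 days → 23 January 2040.
Applicant Delay Offset: −11 days → 12 January 2040.

2040-01-12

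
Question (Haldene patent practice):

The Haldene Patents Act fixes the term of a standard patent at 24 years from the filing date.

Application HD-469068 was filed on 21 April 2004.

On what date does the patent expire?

April 21, 2028

Filing date + 24 years → 21 April 2028.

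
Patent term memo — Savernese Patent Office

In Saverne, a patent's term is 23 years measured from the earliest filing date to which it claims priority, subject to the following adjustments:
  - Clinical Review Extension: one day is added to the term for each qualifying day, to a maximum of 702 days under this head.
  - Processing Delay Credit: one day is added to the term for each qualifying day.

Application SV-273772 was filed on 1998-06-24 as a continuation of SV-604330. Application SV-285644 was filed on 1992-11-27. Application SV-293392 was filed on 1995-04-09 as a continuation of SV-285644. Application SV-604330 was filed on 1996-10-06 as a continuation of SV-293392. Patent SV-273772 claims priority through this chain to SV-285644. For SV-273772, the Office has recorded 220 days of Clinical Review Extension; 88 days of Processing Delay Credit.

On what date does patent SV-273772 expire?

2016-09-30

Earliest priority filing: 27 November 1992.
Base term: 27 November 1992 + 23 years → 27 November 2015.
Clinical Review Extension: 220 days (within the 702-day cap) → +220 days → 4 July 2016.
Processing Delay Credit: +88 days → 30 September 2016.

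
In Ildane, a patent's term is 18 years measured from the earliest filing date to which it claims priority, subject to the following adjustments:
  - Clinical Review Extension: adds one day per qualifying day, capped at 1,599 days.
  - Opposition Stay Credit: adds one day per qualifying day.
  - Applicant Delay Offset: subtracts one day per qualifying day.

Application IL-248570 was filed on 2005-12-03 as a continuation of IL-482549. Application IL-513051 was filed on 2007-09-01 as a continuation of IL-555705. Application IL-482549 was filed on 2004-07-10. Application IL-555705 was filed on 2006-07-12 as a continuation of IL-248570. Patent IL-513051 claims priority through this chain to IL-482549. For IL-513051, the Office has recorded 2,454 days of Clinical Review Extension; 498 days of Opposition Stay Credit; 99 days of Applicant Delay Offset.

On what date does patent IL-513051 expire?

2027-12-29

Earliest priority filing: 10 July 2004.
Base term: 10 July 2004 + 18 years → 10 July 2022.
Clinical Review Extension: 2454 days claimed exceeds the 1599-day cap, so +1599 days → 25 November 2026.
Opposition Stay Credit: +498 days → 6 April 2028.
Applicant Delay Offset: −99 days → 29 December 2027.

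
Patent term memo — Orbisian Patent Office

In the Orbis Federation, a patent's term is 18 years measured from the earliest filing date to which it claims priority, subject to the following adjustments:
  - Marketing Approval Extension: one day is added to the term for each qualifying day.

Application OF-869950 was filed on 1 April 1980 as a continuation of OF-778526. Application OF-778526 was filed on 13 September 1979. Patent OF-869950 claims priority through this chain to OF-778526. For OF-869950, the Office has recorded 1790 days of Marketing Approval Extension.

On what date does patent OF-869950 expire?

2002-08-08

Earliest priority filing: 13 September 1979.
Base term: 13 September 1979 + 18 years → 13 September 1997.
Marketing Approval Extension: +1790 days → 8 August 2002.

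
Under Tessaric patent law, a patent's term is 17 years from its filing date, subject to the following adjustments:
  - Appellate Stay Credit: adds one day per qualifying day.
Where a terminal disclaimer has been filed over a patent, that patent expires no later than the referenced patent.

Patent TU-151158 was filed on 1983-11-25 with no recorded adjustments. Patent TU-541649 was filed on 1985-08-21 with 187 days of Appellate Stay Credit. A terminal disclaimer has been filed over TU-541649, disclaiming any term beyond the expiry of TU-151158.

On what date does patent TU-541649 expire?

Natural term of TU-541649:
  Base: filing + 17 years → 21 August 2002.
  Appellate Stay Credit: +187 days → 24 February 2003.
Expiry of referenced patent TU-151158:
  Base: filing + 17 years → 25 November 2000.
Terminal disclaimer: TU-541649 expires on the earlier of 24 February 2003 and 25 November 2000.

2000-11-25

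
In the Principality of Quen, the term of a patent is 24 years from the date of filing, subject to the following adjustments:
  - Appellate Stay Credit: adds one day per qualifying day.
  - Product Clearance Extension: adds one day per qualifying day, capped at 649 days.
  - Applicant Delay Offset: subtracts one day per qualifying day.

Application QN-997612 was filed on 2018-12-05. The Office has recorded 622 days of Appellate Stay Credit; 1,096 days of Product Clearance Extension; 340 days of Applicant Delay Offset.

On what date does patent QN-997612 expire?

June 23, 2045

Base term: filing date + 24 years → 5 December 2042.
Appellate Stay Credit: +622 days → 18 August 2044.
Product Clearance Extension: 1096 days claimed exceeds the 649-day cap, so +649 days → 29 May 2046.
Applicant Delay Offset: −340 days → 23 June 2045.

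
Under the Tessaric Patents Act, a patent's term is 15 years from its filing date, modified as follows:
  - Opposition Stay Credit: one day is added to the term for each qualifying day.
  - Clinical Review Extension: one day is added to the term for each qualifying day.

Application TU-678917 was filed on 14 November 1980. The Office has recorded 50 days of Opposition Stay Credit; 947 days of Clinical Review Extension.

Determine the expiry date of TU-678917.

1998-08-07

Base term: filing date + 15 years → 14 November 1995.
Opposition Stay Credit: +50 days → 3 January 1996.
Clinical Review Extension: +947 days → 7 August 1998.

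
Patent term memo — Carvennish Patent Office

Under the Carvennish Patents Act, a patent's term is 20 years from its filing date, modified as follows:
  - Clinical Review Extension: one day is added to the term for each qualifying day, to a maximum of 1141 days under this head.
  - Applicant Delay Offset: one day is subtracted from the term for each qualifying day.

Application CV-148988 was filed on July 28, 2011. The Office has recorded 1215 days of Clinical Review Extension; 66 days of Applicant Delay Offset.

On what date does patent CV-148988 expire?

July 7, 2034

Base term: filing date + 20 years → 28 July 2031.
Clinical Review Extension: 1215 days claimed exceeds the 1141-day cap, so +1141 days → 11 September 2034.
Applicant Delay Offset: −66 days → 7 July 2034.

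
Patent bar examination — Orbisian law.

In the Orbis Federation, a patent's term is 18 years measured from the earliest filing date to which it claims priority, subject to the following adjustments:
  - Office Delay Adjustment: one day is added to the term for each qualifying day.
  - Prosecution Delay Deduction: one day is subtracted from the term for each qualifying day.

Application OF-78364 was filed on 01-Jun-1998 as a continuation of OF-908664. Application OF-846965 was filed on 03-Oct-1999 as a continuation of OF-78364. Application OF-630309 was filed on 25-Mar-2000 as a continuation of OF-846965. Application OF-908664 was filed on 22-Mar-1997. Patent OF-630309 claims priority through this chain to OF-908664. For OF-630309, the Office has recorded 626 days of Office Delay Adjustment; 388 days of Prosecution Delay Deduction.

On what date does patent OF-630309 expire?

2015-11-15

Earliest priority filing: 22 March 1997.
Base term: 22 March 1997 + 18 years → 22 March 2015.
Office Delay Adjustment: +626 days → 7 December 2016.
Prosecution Delay Deduction: −388 days → 15 November 2015.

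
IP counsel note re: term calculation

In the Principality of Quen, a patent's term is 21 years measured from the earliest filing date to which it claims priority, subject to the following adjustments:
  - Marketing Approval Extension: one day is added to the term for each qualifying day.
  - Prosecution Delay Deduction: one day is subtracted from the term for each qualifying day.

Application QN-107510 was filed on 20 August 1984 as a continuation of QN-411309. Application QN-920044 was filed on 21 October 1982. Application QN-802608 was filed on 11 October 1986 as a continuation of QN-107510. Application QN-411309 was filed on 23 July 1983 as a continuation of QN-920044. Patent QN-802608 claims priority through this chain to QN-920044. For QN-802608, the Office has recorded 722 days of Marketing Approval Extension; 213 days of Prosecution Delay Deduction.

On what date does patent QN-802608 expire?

March 13, 2005

Earliest priority filing: 21 October 1982.
Base term: 21 October 1982 + 21 years → 21 October 2003.
Marketing Approval Extension: +722 days → 12 October 2005.
Prosecution Delay Deduction: −213 days → 13 March 2005.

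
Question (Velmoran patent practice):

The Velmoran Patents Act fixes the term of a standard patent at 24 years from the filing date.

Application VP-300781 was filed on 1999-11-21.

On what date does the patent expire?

November 21, 2023

Filing date + 24 years → 21 November 2023.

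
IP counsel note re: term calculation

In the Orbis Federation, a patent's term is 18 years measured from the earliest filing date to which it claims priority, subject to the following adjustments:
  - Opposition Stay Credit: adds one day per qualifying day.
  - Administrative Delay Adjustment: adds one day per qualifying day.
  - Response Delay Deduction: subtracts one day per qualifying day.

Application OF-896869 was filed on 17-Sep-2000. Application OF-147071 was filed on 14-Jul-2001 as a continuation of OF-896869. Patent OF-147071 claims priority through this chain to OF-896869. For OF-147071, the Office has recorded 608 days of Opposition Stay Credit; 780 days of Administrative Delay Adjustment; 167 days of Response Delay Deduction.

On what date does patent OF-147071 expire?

Earliest priority filing: 17 September 2000.
Base term: 17 September 2000 + 18 years → 17 September 2018.
Opposition Stay Credit: +608 days → 17 May 2020.
Administrative Delay Adjustment: +780 days → 6 July 2022.
Response Delay Deduction: −167 days → 20 January 2022.

January 20, 2022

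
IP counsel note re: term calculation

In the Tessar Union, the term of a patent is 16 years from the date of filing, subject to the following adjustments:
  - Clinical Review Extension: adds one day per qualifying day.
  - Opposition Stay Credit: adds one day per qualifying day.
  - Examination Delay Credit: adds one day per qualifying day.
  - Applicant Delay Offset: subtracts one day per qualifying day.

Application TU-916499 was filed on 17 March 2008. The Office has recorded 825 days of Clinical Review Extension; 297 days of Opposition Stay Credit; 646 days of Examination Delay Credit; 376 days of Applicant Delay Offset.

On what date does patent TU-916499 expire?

2028-01-08

Base term: filing date + 16 years → 17 March 2024.
Clinical Review Extension: +825 days → 20 June 2026.
Opposition Stay Credit: +297 days → 13 April 2027.
Examination Delay Credit: +646 days → 18 January 2029.
Applicant Delay Offset: −376 days → 8 January 2028.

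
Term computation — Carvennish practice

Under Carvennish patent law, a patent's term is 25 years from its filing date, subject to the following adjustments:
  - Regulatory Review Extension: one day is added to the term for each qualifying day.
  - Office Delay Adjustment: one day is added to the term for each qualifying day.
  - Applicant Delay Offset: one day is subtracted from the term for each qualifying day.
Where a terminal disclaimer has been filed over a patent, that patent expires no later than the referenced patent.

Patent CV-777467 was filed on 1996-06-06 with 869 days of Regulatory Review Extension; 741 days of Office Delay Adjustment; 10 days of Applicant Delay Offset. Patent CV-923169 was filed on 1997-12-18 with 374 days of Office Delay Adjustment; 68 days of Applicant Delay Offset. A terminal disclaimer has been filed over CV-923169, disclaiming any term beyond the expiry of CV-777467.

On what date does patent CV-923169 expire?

2023-10-20

Natural term of CV-923169:
  Base: filing + 25 years → 18 December 2022.
  Office Delay Adjustment: +374 days → 27 December 2023.
  Applicant Delay Offset: −68 days → 20 October 2023.
Expiry of referenced patent CV-777467:
  Base: filing + 25 years → 6 June 2021.
  Regulatory Review Extension: +869 days → 23 October 2023.
  Office Delay Adjustment: +741 days → 2 November 2025.
  Applicant Delay Offset: −10 days → 23 October 2025.
Terminal disclaimer: CV-923169 expires on the earlier of 20 October 2023 and 23 October 2025.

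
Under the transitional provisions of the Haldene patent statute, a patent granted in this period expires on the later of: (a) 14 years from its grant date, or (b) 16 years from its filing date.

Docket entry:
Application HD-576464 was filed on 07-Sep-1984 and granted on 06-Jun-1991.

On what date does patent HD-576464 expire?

(a) grant + 14 years → 6 June 2005.
(b) filing + 16 years → 7 September 2000.
Later of the two: 6 June 2005.

June 6, 2005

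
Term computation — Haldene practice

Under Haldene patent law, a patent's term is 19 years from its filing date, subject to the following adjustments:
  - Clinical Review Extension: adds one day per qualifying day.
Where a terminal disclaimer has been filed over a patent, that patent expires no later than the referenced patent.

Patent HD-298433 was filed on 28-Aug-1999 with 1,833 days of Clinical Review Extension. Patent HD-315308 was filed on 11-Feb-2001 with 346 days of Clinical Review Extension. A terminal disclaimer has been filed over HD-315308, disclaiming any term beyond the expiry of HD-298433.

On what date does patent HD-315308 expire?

2021-01-22

Natural term of HD-315308:
  Base: filing + 19 years → 11 February 2020.
  Clinical Review Extension: +346 days → 22 January 2021.
Expiry of referenced patent HD-298433:
  Base: filing + 19 years → 28 August 2018.
  Clinical Review Extension: +1833 days → 4 September 2023.
Terminal disclaimer: HD-315308 expires on the earlier of 22 January 2021 and 4 September 2023.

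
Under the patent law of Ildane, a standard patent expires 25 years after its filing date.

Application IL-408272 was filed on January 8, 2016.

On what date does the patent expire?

January 8, 2041

Filing date + 25 years → 8 January 2041.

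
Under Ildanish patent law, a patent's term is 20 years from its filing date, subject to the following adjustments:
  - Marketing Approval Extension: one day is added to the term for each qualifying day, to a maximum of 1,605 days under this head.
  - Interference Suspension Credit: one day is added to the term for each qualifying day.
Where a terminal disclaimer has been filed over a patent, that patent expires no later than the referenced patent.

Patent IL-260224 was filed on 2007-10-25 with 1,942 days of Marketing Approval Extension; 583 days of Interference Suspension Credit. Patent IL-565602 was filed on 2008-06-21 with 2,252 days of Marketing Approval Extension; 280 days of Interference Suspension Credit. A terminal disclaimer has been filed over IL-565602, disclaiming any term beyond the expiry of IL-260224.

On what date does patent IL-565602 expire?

August 19, 2033

Natural term of IL-565602:
  Base: filing + 20 years → 21 June 2028.
  Marketing Approval Extension: 2252 days claimed exceeds the 1605-day cap, so +1605 days → 12 November 2032.
  Interference Suspension Credit: +280 days → 19 August 2033.
Expiry of referenced patent IL-260224:
  Base: filing + 20 years → 25 October 2027.
  Marketing Approval Extension: 1942 days claimed exceeds the 1605-day cap, so +1605 days → 17 March 2032.
  Interference Suspension Credit: +583 days → 21 October 2033.
Terminal disclaimer: IL-565602 expires on the earlier of 19 August 2033 and 21 October 2033.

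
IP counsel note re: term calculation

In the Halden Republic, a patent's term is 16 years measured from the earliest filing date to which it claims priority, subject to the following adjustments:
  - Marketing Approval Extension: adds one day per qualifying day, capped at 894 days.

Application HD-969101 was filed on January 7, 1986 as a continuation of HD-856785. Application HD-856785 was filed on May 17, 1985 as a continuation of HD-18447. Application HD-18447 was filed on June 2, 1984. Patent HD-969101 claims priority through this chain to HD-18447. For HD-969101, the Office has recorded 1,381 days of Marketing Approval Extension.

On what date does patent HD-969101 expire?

Earliest priority filing: 2 June 1984.
Base term: 2 June 1984 + 16 years → 2 June 2000.
Marketing Approval Extension: 1381 days claimed exceeds the 894-day cap, so +894 days → 13 November 2002.

November 13, 2002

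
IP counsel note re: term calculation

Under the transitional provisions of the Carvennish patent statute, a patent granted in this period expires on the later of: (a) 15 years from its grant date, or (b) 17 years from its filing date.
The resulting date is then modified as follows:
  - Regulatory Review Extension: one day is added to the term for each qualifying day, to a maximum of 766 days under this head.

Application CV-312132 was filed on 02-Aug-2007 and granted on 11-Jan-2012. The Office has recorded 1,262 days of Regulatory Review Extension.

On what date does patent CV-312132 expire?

(a) grant + 15 years → 11 January 2027.
(b) filing + 17 years → 2 August 2024.
Later of the two: 11 January 2027.
Regulatory Review Extension: 1262 days claimed exceeds the 766-day cap, so +766 days → 15 February 2029.

2029-02-15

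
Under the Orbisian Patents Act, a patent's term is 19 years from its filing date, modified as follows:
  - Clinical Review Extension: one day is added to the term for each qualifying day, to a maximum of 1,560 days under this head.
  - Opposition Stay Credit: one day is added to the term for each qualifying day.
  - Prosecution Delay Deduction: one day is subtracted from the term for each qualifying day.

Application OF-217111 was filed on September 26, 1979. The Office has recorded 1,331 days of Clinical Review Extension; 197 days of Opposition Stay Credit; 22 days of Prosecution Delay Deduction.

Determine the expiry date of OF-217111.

Base term: filing date + 19 years → 26 September 1998.
Clinical Review Extension: 1331 days (within the 1560-day cap) → +1331 days → 19 May 2002.
Opposition Stay Credit: +197 days → 2 December 2002.
Prosecution Delay Deduction: −22 days → 10 November 2002.

2002-11-10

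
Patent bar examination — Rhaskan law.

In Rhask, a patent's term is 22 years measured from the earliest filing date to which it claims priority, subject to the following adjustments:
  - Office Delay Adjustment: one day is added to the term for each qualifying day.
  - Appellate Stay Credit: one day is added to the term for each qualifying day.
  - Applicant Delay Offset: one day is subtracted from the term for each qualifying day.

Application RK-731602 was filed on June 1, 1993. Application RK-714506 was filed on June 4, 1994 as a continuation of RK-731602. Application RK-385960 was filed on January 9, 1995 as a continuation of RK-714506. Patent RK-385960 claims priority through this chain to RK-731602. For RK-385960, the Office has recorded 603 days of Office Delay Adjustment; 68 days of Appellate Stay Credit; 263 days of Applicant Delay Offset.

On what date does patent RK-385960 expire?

Earliest priority filing: 1 June 1993.
Base term: 1 June 1993 + 22 years → 1 June 2015.
Office Delay Adjustment: +603 days → 24 January 2017.
Appellate Stay Credit: +68 days → 2 April 2017.
Applicant Delay Offset: −263 days → 13 July 2016.

July 13, 2016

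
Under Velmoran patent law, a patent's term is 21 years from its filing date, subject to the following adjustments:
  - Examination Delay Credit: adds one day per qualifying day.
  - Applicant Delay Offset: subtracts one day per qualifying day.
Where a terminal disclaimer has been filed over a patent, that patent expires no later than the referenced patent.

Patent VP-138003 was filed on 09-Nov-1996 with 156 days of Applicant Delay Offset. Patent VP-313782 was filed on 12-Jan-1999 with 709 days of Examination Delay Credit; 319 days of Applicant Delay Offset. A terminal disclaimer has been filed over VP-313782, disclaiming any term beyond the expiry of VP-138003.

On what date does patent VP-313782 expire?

Natural term of VP-313782:
  Base: filing + 21 years → 12 January 2020.
  Examination Delay Credit: +709 days → 21 December 2021.
  Applicant Delay Offset: −319 days → 5 February 2021.
Expiry of referenced patent VP-138003:
  Base: filing + 21 years → 9 November 2017.
  Applicant Delay Offset: −156 days → 6 June 2017.
Terminal disclaimer: VP-313782 expires on the earlier of 5 February 2021 and 6 June 2017.

2017-06-06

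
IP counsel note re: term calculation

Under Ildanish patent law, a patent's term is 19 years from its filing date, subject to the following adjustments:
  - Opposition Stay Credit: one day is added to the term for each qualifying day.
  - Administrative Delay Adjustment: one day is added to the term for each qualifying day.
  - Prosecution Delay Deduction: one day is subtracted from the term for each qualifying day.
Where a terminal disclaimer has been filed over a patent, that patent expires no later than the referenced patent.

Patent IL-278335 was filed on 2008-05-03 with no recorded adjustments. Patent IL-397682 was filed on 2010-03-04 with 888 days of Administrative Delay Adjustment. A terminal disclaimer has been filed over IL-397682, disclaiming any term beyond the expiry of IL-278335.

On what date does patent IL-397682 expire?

Natural term of IL-397682:
  Base: filing + 19 years → 4 March 2029.
  Administrative Delay Adjustment: +888 days → 9 August 2031.
Expiry of referenced patent IL-278335:
  Base: filing + 19 years → 3 May 2027.
Terminal disclaimer: IL-397682 expires on the earlier of 9 August 2031 and 3 May 2027.

May 3, 2027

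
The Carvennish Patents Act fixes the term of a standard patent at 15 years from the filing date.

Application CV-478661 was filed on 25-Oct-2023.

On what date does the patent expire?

Filing date + 15 years → 25 October 2038.

October 25, 2038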